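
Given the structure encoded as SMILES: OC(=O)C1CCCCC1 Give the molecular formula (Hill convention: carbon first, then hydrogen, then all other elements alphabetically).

C7H12O2

Walk through each heavy atom and fill implicit hydrogens from standard valence (C 4, N 3, O 2, S 2, halogen 1):
  atom 1: O, bond orders sum to 1 (valence 2) → 1 H
  atom 2: C, bond orders sum to 4 (valence 4) → 0 H
  atom 3: O, bond orders sum to 2 (valence 2) → 0 H
  atom 4: C, bond orders sum to 3 (valence 4) → 1 H
  atom 5: C, bond orders sum to 2 (valence 4) → 2 H
  atom 6: C, bond orders sum to 2 (valence 4) → 2 H
  atom 7: C, bond orders sum to 2 (valence 4) → 2 H
  atom 8: C, bond orders sum to 2 (valence 4) → 2 H
  atom 9: C, bond orders sum to 2 (valence 4) → 2 H
Totals → C:7, H:12, O:2.
In Hill order: C7H12O2.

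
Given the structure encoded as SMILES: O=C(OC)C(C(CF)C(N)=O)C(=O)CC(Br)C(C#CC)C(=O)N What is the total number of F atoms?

Scan the SMILES for F atoms (remember two-letter symbols like Cl and Br are single atoms).
Fluorine count: 1.

1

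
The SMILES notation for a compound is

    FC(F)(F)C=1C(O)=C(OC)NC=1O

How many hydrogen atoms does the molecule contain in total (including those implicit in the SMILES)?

6

Walk through each heavy atom and fill implicit hydrogens from standard valence (C 4, N 3, O 2, S 2, halogen 1):
  atom 1: F (halogen, monovalent) → 0 H
  atom 2: C, bond orders sum to 4 (valence 4) → 0 H
  atom 3: F (halogen, monovalent) → 0 H
  atom 4: F (halogen, monovalent) → 0 H
  atom 5: C, bond orders sum to 4 (valence 4) → 0 H
  atom 6: C, bond orders sum to 4 (valence 4) → 0 H
  atom 7: O, bond orders sum to 1 (valence 2) → 1 H
  atom 8: C, bond orders sum to 4 (valence 4) → 0 H
  atom 9: O, bond orders sum to 2 (valence 2) → 0 H
  atom 10: C, bond orders sum to 1 (valence 4) → 3 H
  atom 11: N, bond orders sum to 2 (valence 3) → 1 H
  atom 12: C, bond orders sum to 4 (valence 4) → 0 H
  atom 13: O, bond orders sum to 1 (valence 2) → 1 H
Total hydrogens: 6.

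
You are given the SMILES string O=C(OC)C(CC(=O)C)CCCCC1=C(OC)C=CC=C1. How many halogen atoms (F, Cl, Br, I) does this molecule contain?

0

Scan the SMILES for the halogen motif — none present.
Groups that are present: 1 ester, 1 ether, 1 ketone.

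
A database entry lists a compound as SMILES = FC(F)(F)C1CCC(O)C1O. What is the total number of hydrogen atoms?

9

Walk through each heavy atom and fill implicit hydrogens from standard valence (C 4, N 3, O 2, S 2, halogen 1):
  atom 1: F (halogen, monovalent) → 0 H
  atom 2: C, bond orders sum to 4 (valence 4) → 0 H
  atom 3: F (halogen, monovalent) → 0 H
  atom 4: F (halogen, monovalent) → 0 H
  atom 5: C, bond orders sum to 3 (valence 4) → 1 H
  atom 6: C, bond orders sum to 2 (valence 4) → 2 H
  atom 7: C, bond orders sum to 2 (valence 4) → 2 H
  atom 8: C, bond orders sum to 3 (valence 4) → 1 H
  atom 9: O, bond orders sum to 1 (valence 2) → 1 H
  atom 10: C, bond orders sum to 3 (valence 4) → 1 H
  atom 11: O, bond orders sum to 1 (valence 2) → 1 H
Total hydrogens: 9.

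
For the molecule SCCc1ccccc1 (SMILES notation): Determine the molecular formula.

Walk through each heavy atom and fill implicit hydrogens from standard valence (C 4, N 3, O 2, S 2, halogen 1); for lowercase aromatic atoms, an aromatic c carries 1 H when it has two neighbours and 0 H with three, and aromatic n carries 0 H:
  atom 1: S, bond orders sum to 1 (valence 2) → 1 H
  atom 2: C, bond orders sum to 2 (valence 4) → 2 H
  atom 3: C, bond orders sum to 2 (valence 4) → 2 H
  atom 4: aromatic c, 3 neighbours → 0 H
  atom 5: aromatic c, 2 neighbours → 1 H
  atom 6: aromatic c, 2 neighbours → 1 H
  atom 7: aromatic c, 2 neighbours → 1 H
  atom 8: aromatic c, 2 neighbours → 1 H
  atom 9: aromatic c, 2 neighbours → 1 H
Totals → C:8, H:10, S:1.

C8H10S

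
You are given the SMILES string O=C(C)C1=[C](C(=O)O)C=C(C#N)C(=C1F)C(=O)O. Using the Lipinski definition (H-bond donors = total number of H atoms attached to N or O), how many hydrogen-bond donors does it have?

2

Donors: find every N or O and count the H atoms it carries.
  atom 1 (O): bond orders sum to 2 → 0 H
  atom 7 (O): bond orders sum to 2 → 0 H
  atom 8 (O): bond orders sum to 1 → 1 H
  atom 12 (N): bond orders sum to 3 → 0 H
  atom 17 (O): bond orders sum to 2 → 0 H
  atom 18 (O): bond orders sum to 1 → 1 H
Lipinski HBD = 2.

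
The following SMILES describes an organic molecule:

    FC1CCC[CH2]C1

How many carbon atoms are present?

6

Count every carbon token in the SMILES (each C, including those in ring-closure positions and inside branches).
Carbon count: 6.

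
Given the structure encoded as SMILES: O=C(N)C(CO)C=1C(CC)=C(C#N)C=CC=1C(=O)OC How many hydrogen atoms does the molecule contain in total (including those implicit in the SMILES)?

Walk through each heavy atom and fill implicit hydrogens from standard valence (C 4, N 3, O 2, S 2, halogen 1):
  atom 1: O, bond orders sum to 2 (valence 2) → 0 H
  atom 2: C, bond orders sum to 4 (valence 4) → 0 H
  atom 3: N, bond orders sum to 1 (valence 3) → 2 H
  atom 4: C, bond orders sum to 3 (valence 4) → 1 H
  atom 5: C, bond orders sum to 2 (valence 4) → 2 H
  atom 6: O, bond orders sum to 1 (valence 2) → 1 H
  atom 7: C, bond orders sum to 4 (valence 4) → 0 H
  atom 8: C, bond orders sum to 4 (valence 4) → 0 H
  atom 9: C, bond orders sum to 2 (valence 4) → 2 H
  atom 10: C, bond orders sum to 1 (valence 4) → 3 H
  atom 11: C, bond orders sum to 4 (valence 4) → 0 H
  atom 12: C, bond orders sum to 4 (valence 4) → 0 H
  atom 13: N, bond orders sum to 3 (valence 3) → 0 H
  atom 14: C, bond orders sum to 3 (valence 4) → 1 H
  atom 15: C, bond orders sum to 3 (valence 4) → 1 H
  atom 16: C, bond orders sum to 4 (valence 4) → 0 H
  atom 17: C, bond orders sum to 4 (valence 4) → 0 H
  atom 18: O, bond orders sum to 2 (valence 2) → 0 H
  atom 19: O, bond orders sum to 2 (valence 2) → 0 H
  atom 20: C, bond orders sum to 1 (valence 4) → 3 H
Total hydrogens: 16.

16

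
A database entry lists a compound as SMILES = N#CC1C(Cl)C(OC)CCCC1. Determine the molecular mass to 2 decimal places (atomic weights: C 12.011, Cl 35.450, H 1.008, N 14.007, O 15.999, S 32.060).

First, the molecular formula is C9H14ClNO (counting implicit H from valence).
  C: 9 × 12.011 = 108.099
  Cl: 1 × 35.450 = 35.450
  H: 14 × 1.008 = 14.112
  N: 1 × 14.007 = 14.007
  O: 1 × 15.999 = 15.999
Sum: 9×12.011 + 1×35.450 + 14×1.008 + 1×14.007 + 1×15.999 = 187.667 → 187.67 g/mol.

187.67 g/mol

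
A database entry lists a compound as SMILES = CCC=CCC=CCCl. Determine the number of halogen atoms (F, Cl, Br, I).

Halogen atoms appear at heavy-atom position 9 (1×Cl).
Other groups present: 2 alkene.
Halogen count: 1.

1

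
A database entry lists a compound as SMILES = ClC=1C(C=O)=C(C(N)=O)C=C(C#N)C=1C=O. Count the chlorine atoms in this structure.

Scan the SMILES for Cl atoms (remember two-letter symbols like Cl and Br are single atoms).
Chlorine count: 1.

1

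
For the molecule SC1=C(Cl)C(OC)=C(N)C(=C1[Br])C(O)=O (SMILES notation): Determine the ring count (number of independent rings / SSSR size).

1

In SMILES, each pair of matching ring-closure digits denotes one ring-closing bond; the number of such bonds equals the number of independent rings.
Ring-closure bonds here: 1.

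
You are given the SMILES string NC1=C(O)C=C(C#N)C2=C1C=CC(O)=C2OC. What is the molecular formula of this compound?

Walk through each heavy atom and fill implicit hydrogens from standard valence (C 4, N 3, O 2, S 2, halogen 1):
  atom 1: N, bond orders sum to 1 (valence 3) → 2 H
  atom 2: C, bond orders sum to 4 (valence 4) → 0 H
  atom 3: C, bond orders sum to 4 (valence 4) → 0 H
  atom 4: O, bond orders sum to 1 (valence 2) → 1 H
  atom 5: C, bond orders sum to 3 (valence 4) → 1 H
  atom 6: C, bond orders sum to 4 (valence 4) → 0 H
  atom 7: C, bond orders sum to 4 (valence 4) → 0 H
  atom 8: N, bond orders sum to 3 (valence 3) → 0 H
  atom 9: C, bond orders sum to 4 (valence 4) → 0 H
  atom 10: C, bond orders sum to 4 (valence 4) → 0 H
  atom 11: C, bond orders sum to 3 (valence 4) → 1 H
  atom 12: C, bond orders sum to 3 (valence 4) → 1 H
  atom 13: C, bond orders sum to 4 (valence 4) → 0 H
  atom 14: O, bond orders sum to 1 (valence 2) → 1 H
  atom 15: C, bond orders sum to 4 (valence 4) → 0 H
  atom 16: O, bond orders sum to 2 (valence 2) → 0 H
  atom 17: C, bond orders sum to 1 (valence 4) → 3 H
Totals → C:12, H:10, N:2, O:3.
In Hill order: C12H10N2O3.

C12H10N2O3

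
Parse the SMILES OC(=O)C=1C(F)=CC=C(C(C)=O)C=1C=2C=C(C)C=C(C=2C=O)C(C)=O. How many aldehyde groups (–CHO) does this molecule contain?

The aldehyde motif appears at heavy-atom position 21 in the SMILES.
Other groups present: 1 carboxylic acid, 2 ketone.
Aldehyde count: 1.

1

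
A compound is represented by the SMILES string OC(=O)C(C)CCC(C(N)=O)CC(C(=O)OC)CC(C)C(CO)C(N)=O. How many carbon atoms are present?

17

Count every carbon token in the SMILES (each C, including those in ring-closure positions and inside branches).
Carbon count: 17.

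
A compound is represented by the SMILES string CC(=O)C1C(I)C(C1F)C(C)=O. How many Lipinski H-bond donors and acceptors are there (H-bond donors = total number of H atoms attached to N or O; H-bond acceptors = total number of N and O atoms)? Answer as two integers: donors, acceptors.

0, 2

Donors: find every N or O and count the H atoms it carries.
  atom 3 (O): bond orders sum to 2 → 0 H
  atom 12 (O): bond orders sum to 2 → 0 H
Lipinski HBD = 0.
Acceptors: N atoms = 0, O atoms = 2 → HBA = 2.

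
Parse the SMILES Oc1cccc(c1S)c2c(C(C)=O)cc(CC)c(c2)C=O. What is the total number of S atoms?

Scan the SMILES for S atoms (remember two-letter symbols like Cl and Br are single atoms).
Sulfur count: 1.

1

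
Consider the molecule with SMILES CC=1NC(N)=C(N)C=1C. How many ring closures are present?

1

In SMILES, each pair of matching ring-closure digits denotes one ring-closing bond; the number of such bonds equals the number of independent rings.
Ring-closure bonds here: 1.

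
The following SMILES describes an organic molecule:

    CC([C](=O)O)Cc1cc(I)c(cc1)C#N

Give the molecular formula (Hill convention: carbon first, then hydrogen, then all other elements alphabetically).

C11H10INO2

Walk through each heavy atom and fill implicit hydrogens from standard valence (C 4, N 3, O 2, S 2, halogen 1); for lowercase aromatic atoms, an aromatic c carries 1 H when it has two neighbours and 0 H with three, and aromatic n carries 0 H:
  atom 1: C, bond orders sum to 1 (valence 4) → 3 H
  atom 2: C, bond orders sum to 3 (valence 4) → 1 H
  atom 3: C with explicit H count 0
  atom 4: O, bond orders sum to 2 (valence 2) → 0 H
  atom 5: O, bond orders sum to 1 (valence 2) → 1 H
  atom 6: C, bond orders sum to 2 (valence 4) → 2 H
  atom 7: aromatic c, 3 neighbours → 0 H
  atom 8: aromatic c, 2 neighbours → 1 H
  atom 9: aromatic c, 3 neighbours → 0 H
  atom 10: I (halogen, monovalent) → 0 H
  atom 11: aromatic c, 3 neighbours → 0 H
  atom 12: aromatic c, 2 neighbours → 1 H
  atom 13: aromatic c, 2 neighbours → 1 H
  atom 14: C, bond orders sum to 4 (valence 4) → 0 H
  atom 15: N, bond orders sum to 3 (valence 3) → 0 H
Totals → C:11, H:10, I:1, N:1, O:2.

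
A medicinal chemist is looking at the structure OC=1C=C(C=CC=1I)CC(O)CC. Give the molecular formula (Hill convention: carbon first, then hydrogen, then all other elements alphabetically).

C10H13IO2

Walk through each heavy atom and fill implicit hydrogens from standard valence (C 4, N 3, O 2, S 2, halogen 1):
  atom 1: O, bond orders sum to 1 (valence 2) → 1 H
  atom 2: C, bond orders sum to 4 (valence 4) → 0 H
  atom 3: C, bond orders sum to 3 (valence 4) → 1 H
  atom 4: C, bond orders sum to 4 (valence 4) → 0 H
  atom 5: C, bond orders sum to 3 (valence 4) → 1 H
  atom 6: C, bond orders sum to 3 (valence 4) → 1 H
  atom 7: C, bond orders sum to 4 (valence 4) → 0 H
  atom 8: I (halogen, monovalent) → 0 H
  atom 9: C, bond orders sum to 2 (valence 4) → 2 H
  atom 10: C, bond orders sum to 3 (valence 4) → 1 H
  atom 11: O, bond orders sum to 1 (valence 2) → 1 H
  atom 12: C, bond orders sum to 2 (valence 4) → 2 H
  atom 13: C, bond orders sum to 1 (valence 4) → 3 H
Totals → C:10, H:13, I:1, O:2.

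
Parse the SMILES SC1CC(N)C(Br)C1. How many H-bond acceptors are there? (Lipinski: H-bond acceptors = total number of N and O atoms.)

1

N atoms: 1; O atoms: 0.
Lipinski HBA = 1 + 0 = 1.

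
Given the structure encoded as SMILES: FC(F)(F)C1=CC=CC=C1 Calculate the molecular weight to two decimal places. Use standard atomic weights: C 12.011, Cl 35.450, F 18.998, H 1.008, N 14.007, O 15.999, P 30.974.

146.11 g/mol

First, the molecular formula is C7H5F3 (counting implicit H from valence).
  C: 7 × 12.011 = 84.077
  F: 3 × 18.998 = 56.994
  H: 5 × 1.008 = 5.040
Sum: 7×12.011 + 3×18.998 + 5×1.008 = 146.111 → 146.11 g/mol.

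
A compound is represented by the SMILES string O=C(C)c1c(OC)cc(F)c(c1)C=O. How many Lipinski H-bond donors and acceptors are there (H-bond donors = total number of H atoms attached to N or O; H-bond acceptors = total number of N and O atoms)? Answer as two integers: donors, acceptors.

Donors: find every N or O and count the H atoms it carries.
  atom 1 (O): bond orders sum to 2 → 0 H
  atom 6 (O): bond orders sum to 2 → 0 H
  atom 14 (O): bond orders sum to 2 → 0 H
Lipinski HBD = 0.
Acceptors: N atoms = 0, O atoms = 3 → HBA = 3.

0, 3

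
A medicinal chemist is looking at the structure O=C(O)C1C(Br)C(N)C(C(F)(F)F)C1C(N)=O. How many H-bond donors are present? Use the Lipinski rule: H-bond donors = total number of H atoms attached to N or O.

5

Donors: find every N or O and count the H atoms it carries.
  atom 1 (O): bond orders sum to 2 → 0 H
  atom 3 (O): bond orders sum to 1 → 1 H
  atom 8 (N): bond orders sum to 1 → 2 H
  atom 16 (N): bond orders sum to 1 → 2 H
  atom 17 (O): bond orders sum to 2 → 0 H
Lipinski HBD = 5.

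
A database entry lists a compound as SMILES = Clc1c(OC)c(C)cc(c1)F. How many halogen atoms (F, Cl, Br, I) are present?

Halogen atoms appear at heavy-atom positions 1, 11 (1×Cl, 1×F).
Other groups present: 1 ether.
Halogen count: 2.

2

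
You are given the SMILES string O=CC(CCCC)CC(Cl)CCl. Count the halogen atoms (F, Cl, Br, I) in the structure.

2

Halogen atoms appear at heavy-atom positions 10, 12 (2×Cl).
Other groups present: 1 aldehyde.
Halogen count: 2.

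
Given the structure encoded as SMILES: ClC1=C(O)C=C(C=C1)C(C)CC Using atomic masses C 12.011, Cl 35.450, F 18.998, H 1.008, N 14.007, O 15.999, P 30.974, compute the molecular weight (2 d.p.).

First, the molecular formula is C10H13ClO (counting implicit H from valence).
  C: 10 × 12.011 = 120.110
  Cl: 1 × 35.450 = 35.450
  H: 13 × 1.008 = 13.104
  O: 1 × 15.999 = 15.999
Sum: 10×12.011 + 1×35.450 + 13×1.008 + 1×15.999 = 184.663 → 184.66 g/mol.

184.66 g/mol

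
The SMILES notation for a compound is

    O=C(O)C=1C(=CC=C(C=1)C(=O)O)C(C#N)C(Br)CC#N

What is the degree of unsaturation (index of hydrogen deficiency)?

Molecular formula: C13H9BrN2O4.
DoU = (2C + 2 + N − H − X) / 2, where X is the halogen count and O/S are ignored.
    = (2·13 + 2 + 2 − 9 − 1) / 2 = 20 / 2 = 10.

10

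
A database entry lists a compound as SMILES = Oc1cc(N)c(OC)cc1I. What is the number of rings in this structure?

1

In SMILES, each pair of matching ring-closure digits denotes one ring-closing bond; the number of such bonds equals the number of independent rings.
Ring-closure bonds here: 1.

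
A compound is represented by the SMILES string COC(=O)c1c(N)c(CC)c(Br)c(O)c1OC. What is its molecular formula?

C11H14BrNO4

Walk through each heavy atom and fill implicit hydrogens from standard valence (C 4, N 3, O 2, S 2, halogen 1); for lowercase aromatic atoms, an aromatic c carries 1 H when it has two neighbours and 0 H with three, and aromatic n carries 0 H:
  atom 1: C, bond orders sum to 1 (valence 4) → 3 H
  atom 2: O, bond orders sum to 2 (valence 2) → 0 H
  atom 3: C, bond orders sum to 4 (valence 4) → 0 H
  atom 4: O, bond orders sum to 2 (valence 2) → 0 H
  atom 5: aromatic c, 3 neighbours → 0 H
  atom 6: aromatic c, 3 neighbours → 0 H
  atom 7: N, bond orders sum to 1 (valence 3) → 2 H
  atom 8: aromatic c, 3 neighbours → 0 H
  atom 9: C, bond orders sum to 2 (valence 4) → 2 H
  atom 10: C, bond orders sum to 1 (valence 4) → 3 H
  atom 11: aromatic c, 3 neighbours → 0 H
  atom 12: Br (halogen, monovalent) → 0 H
  atom 13: aromatic c, 3 neighbours → 0 H
  atom 14: O, bond orders sum to 1 (valence 2) → 1 H
  atom 15: aromatic c, 3 neighbours → 0 H
  atom 16: O, bond orders sum to 2 (valence 2) → 0 H
  atom 17: C, bond orders sum to 1 (valence 4) → 3 H
Totals → C:11, H:14, Br:1, N:1, O:4.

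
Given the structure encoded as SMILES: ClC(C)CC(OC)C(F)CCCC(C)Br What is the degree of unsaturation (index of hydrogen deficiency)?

Molecular formula: C11H21BrClFO.
DoU = (2C + 2 + N − H − X) / 2, where X is the halogen count and O/S are ignored.
    = (2·11 + 2 + 0 − 21 − 3) / 2 = 0 / 2 = 0.

0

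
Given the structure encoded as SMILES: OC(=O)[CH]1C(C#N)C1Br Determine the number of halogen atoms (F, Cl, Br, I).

1

Halogen atoms appear at heavy-atom position 9 (1×Br).
Other groups present: 1 carboxylic acid, 1 nitrile.
Halogen count: 1.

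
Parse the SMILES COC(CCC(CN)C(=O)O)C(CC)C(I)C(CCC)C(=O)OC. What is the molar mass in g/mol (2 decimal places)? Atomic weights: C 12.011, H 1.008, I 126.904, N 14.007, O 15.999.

First, the molecular formula is C17H32INO5 (counting implicit H from valence).
  C: 17 × 12.011 = 204.187
  H: 32 × 1.008 = 32.256
  I: 1 × 126.904 = 126.904
  N: 1 × 14.007 = 14.007
  O: 5 × 15.999 = 79.995
Sum: 17×12.011 + 32×1.008 + 1×126.904 + 1×14.007 + 5×15.999 = 457.349 → 457.35 g/mol.

457.35 g/mol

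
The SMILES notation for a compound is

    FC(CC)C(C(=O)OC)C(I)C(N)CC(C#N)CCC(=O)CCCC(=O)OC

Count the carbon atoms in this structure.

19

Count every carbon token in the SMILES (each C, including those in ring-closure positions and inside branches).
Carbon count: 19.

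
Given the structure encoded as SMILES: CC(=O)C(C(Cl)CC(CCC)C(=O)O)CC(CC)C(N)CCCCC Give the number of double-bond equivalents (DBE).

Degree of unsaturation = (number of rings) + (number of π bonds).
Ring closures in the SMILES: 0.
π bonds: 2 double bonds (each 1 DoU) → 2 DoU from unsaturation.
Total DoU = 0 + 2 = 2.

2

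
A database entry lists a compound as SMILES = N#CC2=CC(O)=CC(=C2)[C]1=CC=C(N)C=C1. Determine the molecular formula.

Walk through each heavy atom and fill implicit hydrogens from standard valence (C 4, N 3, O 2, S 2, halogen 1):
  atom 1: N, bond orders sum to 3 (valence 3) → 0 H
  atom 2: C, bond orders sum to 4 (valence 4) → 0 H
  atom 3: C, bond orders sum to 4 (valence 4) → 0 H
  atom 4: C, bond orders sum to 3 (valence 4) → 1 H
  atom 5: C, bond orders sum to 4 (valence 4) → 0 H
  atom 6: O, bond orders sum to 1 (valence 2) → 1 H
  atom 7: C, bond orders sum to 3 (valence 4) → 1 H
  atom 8: C, bond orders sum to 4 (valence 4) → 0 H
  atom 9: C, bond orders sum to 3 (valence 4) → 1 H
  atom 10: C with explicit H count 0
  atom 11: C, bond orders sum to 3 (valence 4) → 1 H
  atom 12: C, bond orders sum to 3 (valence 4) → 1 H
  atom 13: C, bond orders sum to 4 (valence 4) → 0 H
  atom 14: N, bond orders sum to 1 (valence 3) → 2 H
  atom 15: C, bond orders sum to 3 (valence 4) → 1 H
  atom 16: C, bond orders sum to 3 (valence 4) → 1 H
Totals → C:13, H:10, N:2, O:1.

C13H10N2O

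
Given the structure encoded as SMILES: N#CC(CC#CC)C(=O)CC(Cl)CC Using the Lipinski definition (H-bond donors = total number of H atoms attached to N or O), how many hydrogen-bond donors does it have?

Donors: find every N or O and count the H atoms it carries.
  atom 1 (N): bond orders sum to 3 → 0 H
  atom 9 (O): bond orders sum to 2 → 0 H
Lipinski HBD = 0.

0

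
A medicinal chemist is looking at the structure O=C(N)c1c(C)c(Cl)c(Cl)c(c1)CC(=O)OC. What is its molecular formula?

C11H11Cl2NO3

Walk through each heavy atom and fill implicit hydrogens from standard valence (C 4, N 3, O 2, S 2, halogen 1); for lowercase aromatic atoms, an aromatic c carries 1 H when it has two neighbours and 0 H with three, and aromatic n carries 0 H:
  atom 1: O, bond orders sum to 2 (valence 2) → 0 H
  atom 2: C, bond orders sum to 4 (valence 4) → 0 H
  atom 3: N, bond orders sum to 1 (valence 3) → 2 H
  atom 4: aromatic c, 3 neighbours → 0 H
  atom 5: aromatic c, 3 neighbours → 0 H
  atom 6: C, bond orders sum to 1 (valence 4) → 3 H
  atom 7: aromatic c, 3 neighbours → 0 H
  atom 8: Cl (halogen, monovalent) → 0 H
  atom 9: aromatic c, 3 neighbours → 0 H
  atom 10: Cl (halogen, monovalent) → 0 H
  atom 11: aromatic c, 3 neighbours → 0 H
  atom 12: aromatic c, 2 neighbours → 1 H
  atom 13: C, bond orders sum to 2 (valence 4) → 2 H
  atom 14: C, bond orders sum to 4 (valence 4) → 0 H
  atom 15: O, bond orders sum to 2 (valence 2) → 0 H
  atom 16: O, bond orders sum to 2 (valence 2) → 0 H
  atom 17: C, bond orders sum to 1 (valence 4) → 3 H
Totals → C:11, H:11, Cl:2, N:1, O:3.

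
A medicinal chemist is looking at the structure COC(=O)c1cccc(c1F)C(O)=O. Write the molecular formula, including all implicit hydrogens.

Walk through each heavy atom and fill implicit hydrogens from standard valence (C 4, N 3, O 2, S 2, halogen 1); for lowercase aromatic atoms, an aromatic c carries 1 H when it has two neighbours and 0 H with three, and aromatic n carries 0 H:
  atom 1: C, bond orders sum to 1 (valence 4) → 3 H
  atom 2: O, bond orders sum to 2 (valence 2) → 0 H
  atom 3: C, bond orders sum to 4 (valence 4) → 0 H
  atom 4: O, bond orders sum to 2 (valence 2) → 0 H
  atom 5: aromatic c, 3 neighbours → 0 H
  atom 6: aromatic c, 2 neighbours → 1 H
  atom 7: aromatic c, 2 neighbours → 1 H
  atom 8: aromatic c, 2 neighbours → 1 H
  atom 9: aromatic c, 3 neighbours → 0 H
  atom 10: aromatic c, 3 neighbours → 0 H
  atom 11: F (halogen, monovalent) → 0 H
  atom 12: C, bond orders sum to 4 (valence 4) → 0 H
  atom 13: O, bond orders sum to 1 (valence 2) → 1 H
  atom 14: O, bond orders sum to 2 (valence 2) → 0 H
Totals → C:9, H:7, F:1, O:4.
In Hill order: C9H7FO4.

C9H7FO4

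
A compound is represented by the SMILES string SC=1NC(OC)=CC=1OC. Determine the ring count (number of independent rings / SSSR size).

In SMILES, each pair of matching ring-closure digits denotes one ring-closing bond; the number of such bonds equals the number of independent rings.
Ring-closure bonds here: 1.

1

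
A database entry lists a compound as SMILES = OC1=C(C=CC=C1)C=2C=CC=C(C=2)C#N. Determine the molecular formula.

C13H9NO

Walk through each heavy atom and fill implicit hydrogens from standard valence (C 4, N 3, O 2, S 2, halogen 1):
  atom 1: O, bond orders sum to 1 (valence 2) → 1 H
  atom 2: C, bond orders sum to 4 (valence 4) → 0 H
  atom 3: C, bond orders sum to 4 (valence 4) → 0 H
  atom 4: C, bond orders sum to 3 (valence 4) → 1 H
  atom 5: C, bond orders sum to 3 (valence 4) → 1 H
  atom 6: C, bond orders sum to 3 (valence 4) → 1 H
  atom 7: C, bond orders sum to 3 (valence 4) → 1 H
  atom 8: C, bond orders sum to 4 (valence 4) → 0 H
  atom 9: C, bond orders sum to 3 (valence 4) → 1 H
  atom 10: C, bond orders sum to 3 (valence 4) → 1 H
  atom 11: C, bond orders sum to 3 (valence 4) → 1 H
  atom 12: C, bond orders sum to 4 (valence 4) → 0 H
  atom 13: C, bond orders sum to 3 (valence 4) → 1 H
  atom 14: C, bond orders sum to 4 (valence 4) → 0 H
  atom 15: N, bond orders sum to 3 (valence 3) → 0 H
Totals → C:13, H:9, N:1, O:1.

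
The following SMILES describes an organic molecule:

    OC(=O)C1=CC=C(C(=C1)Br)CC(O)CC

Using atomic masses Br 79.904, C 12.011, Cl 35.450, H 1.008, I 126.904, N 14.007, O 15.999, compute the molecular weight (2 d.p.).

First, the molecular formula is C11H13BrO3 (counting implicit H from valence).
  Br: 1 × 79.904 = 79.904
  C: 11 × 12.011 = 132.121
  H: 13 × 1.008 = 13.104
  O: 3 × 15.999 = 47.997
Sum: 1×79.904 + 11×12.011 + 13×1.008 + 3×15.999 = 273.126 → 273.13 g/mol.

273.13 g/mol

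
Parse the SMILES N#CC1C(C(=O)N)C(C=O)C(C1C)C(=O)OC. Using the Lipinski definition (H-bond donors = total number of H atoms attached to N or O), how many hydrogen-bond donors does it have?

Donors: find every N or O and count the H atoms it carries.
  atom 1 (N): bond orders sum to 3 → 0 H
  atom 6 (O): bond orders sum to 2 → 0 H
  atom 7 (N): bond orders sum to 1 → 2 H
  atom 10 (O): bond orders sum to 2 → 0 H
  atom 15 (O): bond orders sum to 2 → 0 H
  atom 16 (O): bond orders sum to 2 → 0 H
Lipinski HBD = 2.

2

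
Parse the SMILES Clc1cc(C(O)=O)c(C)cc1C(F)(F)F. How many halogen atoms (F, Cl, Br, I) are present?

Halogen atoms appear at heavy-atom positions 1, 13, 14, 15 (1×Cl, 3×F).
Other groups present: 1 carboxylic acid.
Halogen count: 4.

4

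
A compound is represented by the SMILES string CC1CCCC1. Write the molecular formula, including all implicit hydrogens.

C6H12

Walk through each heavy atom and fill implicit hydrogens from standard valence (C 4, N 3, O 2, S 2, halogen 1):
  atom 1: C, bond orders sum to 1 (valence 4) → 3 H
  atom 2: C, bond orders sum to 3 (valence 4) → 1 H
  atom 3: C, bond orders sum to 2 (valence 4) → 2 H
  atom 4: C, bond orders sum to 2 (valence 4) → 2 H
  atom 5: C, bond orders sum to 2 (valence 4) → 2 H
  atom 6: C, bond orders sum to 2 (valence 4) → 2 H
Totals → C:6, H:12.
In Hill order: C6H12.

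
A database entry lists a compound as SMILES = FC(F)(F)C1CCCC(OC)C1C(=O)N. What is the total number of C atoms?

Count every carbon token in the SMILES (each C, including those in ring-closure positions and inside branches).
Carbon count: 9.

9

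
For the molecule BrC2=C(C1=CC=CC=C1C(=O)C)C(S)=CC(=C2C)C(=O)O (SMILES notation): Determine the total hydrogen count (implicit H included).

Walk through each heavy atom and fill implicit hydrogens from standard valence (C 4, N 3, O 2, S 2, halogen 1):
  atom 1: Br (halogen, monovalent) → 0 H
  atom 2: C, bond orders sum to 4 (valence 4) → 0 H
  atom 3: C, bond orders sum to 4 (valence 4) → 0 H
  atom 4: C, bond orders sum to 4 (valence 4) → 0 H
  atom 5: C, bond orders sum to 3 (valence 4) → 1 H
  atom 6: C, bond orders sum to 3 (valence 4) → 1 H
  atom 7: C, bond orders sum to 3 (valence 4) → 1 H
  atom 8: C, bond orders sum to 3 (valence 4) → 1 H
  atom 9: C, bond orders sum to 4 (valence 4) → 0 H
  atom 10: C, bond orders sum to 4 (valence 4) → 0 H
  atom 11: O, bond orders sum to 2 (valence 2) → 0 H
  atom 12: C, bond orders sum to 1 (valence 4) → 3 H
  atom 13: C, bond orders sum to 4 (valence 4) → 0 H
  atom 14: S, bond orders sum to 1 (valence 2) → 1 H
  atom 15: C, bond orders sum to 3 (valence 4) → 1 H
  atom 16: C, bond orders sum to 4 (valence 4) → 0 H
  atom 17: C, bond orders sum to 4 (valence 4) → 0 H
  atom 18: C, bond orders sum to 1 (valence 4) → 3 H
  atom 19: C, bond orders sum to 4 (valence 4) → 0 H
  atom 20: O, bond orders sum to 2 (valence 2) → 0 H
  atom 21: O, bond orders sum to 1 (valence 2) → 1 H
Total hydrogens: 13.

13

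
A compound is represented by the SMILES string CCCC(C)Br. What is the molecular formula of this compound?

C5H11Br

Walk through each heavy atom and fill implicit hydrogens from standard valence (C 4, N 3, O 2, S 2, halogen 1):
  atom 1: C, bond orders sum to 1 (valence 4) → 3 H
  atom 2: C, bond orders sum to 2 (valence 4) → 2 H
  atom 3: C, bond orders sum to 2 (valence 4) → 2 H
  atom 4: C, bond orders sum to 3 (valence 4) → 1 H
  atom 5: C, bond orders sum to 1 (valence 4) → 3 H
  atom 6: Br (halogen, monovalent) → 0 H
Totals → C:5, H:11, Br:1.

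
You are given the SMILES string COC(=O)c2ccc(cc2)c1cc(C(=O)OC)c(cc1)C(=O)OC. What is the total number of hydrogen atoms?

16

Walk through each heavy atom and fill implicit hydrogens from standard valence (C 4, N 3, O 2, S 2, halogen 1); for lowercase aromatic atoms, an aromatic c carries 1 H when it has two neighbours and 0 H with three, and aromatic n carries 0 H:
  atom 1: C, bond orders sum to 1 (valence 4) → 3 H
  atom 2: O, bond orders sum to 2 (valence 2) → 0 H
  atom 3: C, bond orders sum to 4 (valence 4) → 0 H
  atom 4: O, bond orders sum to 2 (valence 2) → 0 H
  atom 5: aromatic c, 3 neighbours → 0 H
  atom 6: aromatic c, 2 neighbours → 1 H
  atom 7: aromatic c, 2 neighbours → 1 H
  atom 8: aromatic c, 3 neighbours → 0 H
  atom 9: aromatic c, 2 neighbours → 1 H
  atom 10: aromatic c, 2 neighbours → 1 H
  atom 11: aromatic c, 3 neighbours → 0 H
  atom 12: aromatic c, 2 neighbours → 1 H
  atom 13: aromatic c, 3 neighbours → 0 H
  atom 14: C, bond orders sum to 4 (valence 4) → 0 H
  atom 15: O, bond orders sum to 2 (valence 2) → 0 H
  atom 16: O, bond orders sum to 2 (valence 2) → 0 H
  atom 17: C, bond orders sum to 1 (valence 4) → 3 H
  atom 18: aromatic c, 3 neighbours → 0 H
  atom 19: aromatic c, 2 neighbours → 1 H
  atom 20: aromatic c, 2 neighbours → 1 H
  atom 21: C, bond orders sum to 4 (valence 4) → 0 H
  atom 22: O, bond orders sum to 2 (valence 2) → 0 H
  atom 23: O, bond orders sum to 2 (valence 2) → 0 H
  atom 24: C, bond orders sum to 1 (valence 4) → 3 H
Total hydrogens: 16.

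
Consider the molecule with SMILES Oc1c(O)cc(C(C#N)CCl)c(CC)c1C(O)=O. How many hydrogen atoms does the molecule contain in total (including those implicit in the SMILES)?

12

Walk through each heavy atom and fill implicit hydrogens from standard valence (C 4, N 3, O 2, S 2, halogen 1); for lowercase aromatic atoms, an aromatic c carries 1 H when it has two neighbours and 0 H with three, and aromatic n carries 0 H:
  atom 1: O, bond orders sum to 1 (valence 2) → 1 H
  atom 2: aromatic c, 3 neighbours → 0 H
  atom 3: aromatic c, 3 neighbours → 0 H
  atom 4: O, bond orders sum to 1 (valence 2) → 1 H
  atom 5: aromatic c, 2 neighbours → 1 H
  atom 6: aromatic c, 3 neighbours → 0 H
  atom 7: C, bond orders sum to 3 (valence 4) → 1 H
  atom 8: C, bond orders sum to 4 (valence 4) → 0 H
  atom 9: N, bond orders sum to 3 (valence 3) → 0 H
  atom 10: C, bond orders sum to 2 (valence 4) → 2 H
  atom 11: Cl (halogen, monovalent) → 0 H
  atom 12: aromatic c, 3 neighbours → 0 H
  atom 13: C, bond orders sum to 2 (valence 4) → 2 H
  atom 14: C, bond orders sum to 1 (valence 4) → 3 H
  atom 15: aromatic c, 3 neighbours → 0 H
  atom 16: C, bond orders sum to 4 (valence 4) → 0 H
  atom 17: O, bond orders sum to 1 (valence 2) → 1 H
  atom 18: O, bond orders sum to 2 (valence 2) → 0 H
Total hydrogens: 12.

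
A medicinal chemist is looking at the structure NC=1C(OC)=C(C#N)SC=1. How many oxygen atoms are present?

1

Scan the SMILES for O atoms (remember two-letter symbols like Cl and Br are single atoms).
Oxygen count: 1.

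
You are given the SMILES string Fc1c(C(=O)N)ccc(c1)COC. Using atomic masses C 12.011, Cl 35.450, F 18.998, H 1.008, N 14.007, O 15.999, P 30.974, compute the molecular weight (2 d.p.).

First, the molecular formula is C9H10FNO2 (counting implicit H from valence).
  C: 9 × 12.011 = 108.099
  F: 1 × 18.998 = 18.998
  H: 10 × 1.008 = 10.080
  N: 1 × 14.007 = 14.007
  O: 2 × 15.999 = 31.998
Sum: 9×12.011 + 1×18.998 + 10×1.008 + 1×14.007 + 2×15.999 = 183.182 → 183.18 g/mol.

183.18 g/mol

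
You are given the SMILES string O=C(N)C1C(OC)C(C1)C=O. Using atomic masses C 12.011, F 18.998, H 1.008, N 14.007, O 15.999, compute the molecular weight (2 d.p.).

157.17 g/mol

First, the molecular formula is C7H11NO3 (counting implicit H from valence).
  C: 7 × 12.011 = 84.077
  H: 11 × 1.008 = 11.088
  N: 1 × 14.007 = 14.007
  O: 3 × 15.999 = 47.997
Sum: 7×12.011 + 11×1.008 + 1×14.007 + 3×15.999 = 157.169 → 157.17 g/mol.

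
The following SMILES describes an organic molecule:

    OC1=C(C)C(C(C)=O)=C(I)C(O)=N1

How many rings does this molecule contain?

In SMILES, each pair of matching ring-closure digits denotes one ring-closing bond; the number of such bonds equals the number of independent rings.
Ring-closure bonds here: 1.

1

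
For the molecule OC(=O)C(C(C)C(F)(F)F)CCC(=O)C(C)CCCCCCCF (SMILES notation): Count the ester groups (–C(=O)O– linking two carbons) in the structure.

0

Scan the SMILES for the ester motif — none present.
Groups that are present: 1 carboxylic acid, 1 ketone.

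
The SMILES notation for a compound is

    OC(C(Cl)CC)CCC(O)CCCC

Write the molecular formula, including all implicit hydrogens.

C11H23ClO2

Walk through each heavy atom and fill implicit hydrogens from standard valence (C 4, N 3, O 2, S 2, halogen 1):
  atom 1: O, bond orders sum to 1 (valence 2) → 1 H
  atom 2: C, bond orders sum to 3 (valence 4) → 1 H
  atom 3: C, bond orders sum to 3 (valence 4) → 1 H
  atom 4: Cl (halogen, monovalent) → 0 H
  atom 5: C, bond orders sum to 2 (valence 4) → 2 H
  atom 6: C, bond orders sum to 1 (valence 4) → 3 H
  atom 7: C, bond orders sum to 2 (valence 4) → 2 H
  atom 8: C, bond orders sum to 2 (valence 4) → 2 H
  atom 9: C, bond orders sum to 3 (valence 4) → 1 H
  atom 10: O, bond orders sum to 1 (valence 2) → 1 H
  atom 11: C, bond orders sum to 2 (valence 4) → 2 H
  atom 12: C, bond orders sum to 2 (valence 4) → 2 H
  atom 13: C, bond orders sum to 2 (valence 4) → 2 H
  atom 14: C, bond orders sum to 1 (valence 4) → 3 H
Totals → C:11, H:23, Cl:1, O:2.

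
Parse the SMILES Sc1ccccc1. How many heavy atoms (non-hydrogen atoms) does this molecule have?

Every atom symbol written in the SMILES (organic subset) is one heavy atom; implicit H are not written.
Heavy atoms by element → C:6, S:1.
Total: 7.

7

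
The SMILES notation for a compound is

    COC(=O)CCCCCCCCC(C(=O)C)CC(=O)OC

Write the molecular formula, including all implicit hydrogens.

C16H28O5

Walk through each heavy atom and fill implicit hydrogens from standard valence (C 4, N 3, O 2, S 2, halogen 1):
  atom 1: C, bond orders sum to 1 (valence 4) → 3 H
  atom 2: O, bond orders sum to 2 (valence 2) → 0 H
  atom 3: C, bond orders sum to 4 (valence 4) → 0 H
  atom 4: O, bond orders sum to 2 (valence 2) → 0 H
  atom 5: C, bond orders sum to 2 (valence 4) → 2 H
  atom 6: C, bond orders sum to 2 (valence 4) → 2 H
  atom 7: C, bond orders sum to 2 (valence 4) → 2 H
  atom 8: C, bond orders sum to 2 (valence 4) → 2 H
  atom 9: C, bond orders sum to 2 (valence 4) → 2 H
  atom 10: C, bond orders sum to 2 (valence 4) → 2 H
  atom 11: C, bond orders sum to 2 (valence 4) → 2 H
  atom 12: C, bond orders sum to 2 (valence 4) → 2 H
  atom 13: C, bond orders sum to 3 (valence 4) → 1 H
  atom 14: C, bond orders sum to 4 (valence 4) → 0 H
  atom 15: O, bond orders sum to 2 (valence 2) → 0 H
  atom 16: C, bond orders sum to 1 (valence 4) → 3 H
  atom 17: C, bond orders sum to 2 (valence 4) → 2 H
  atom 18: C, bond orders sum to 4 (valence 4) → 0 H
  atom 19: O, bond orders sum to 2 (valence 2) → 0 H
  atom 20: O, bond orders sum to 2 (valence 2) → 0 H
  atom 21: C, bond orders sum to 1 (valence 4) → 3 H
Totals → C:16, H:28, O:5.
In Hill order: C16H28O5.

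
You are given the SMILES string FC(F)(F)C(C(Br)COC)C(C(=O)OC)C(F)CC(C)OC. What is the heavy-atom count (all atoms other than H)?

22

Every atom symbol written in the SMILES (organic subset) is one heavy atom; implicit H are not written.
Heavy atoms by element → Br:1, C:13, F:4, O:4.
Total: 22.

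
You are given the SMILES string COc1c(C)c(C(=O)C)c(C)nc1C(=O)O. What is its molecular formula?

Walk through each heavy atom and fill implicit hydrogens from standard valence (C 4, N 3, O 2, S 2, halogen 1); for lowercase aromatic atoms, an aromatic c carries 1 H when it has two neighbours and 0 H with three, and aromatic n carries 0 H:
  atom 1: C, bond orders sum to 1 (valence 4) → 3 H
  atom 2: O, bond orders sum to 2 (valence 2) → 0 H
  atom 3: aromatic c, 3 neighbours → 0 H
  atom 4: aromatic c, 3 neighbours → 0 H
  atom 5: C, bond orders sum to 1 (valence 4) → 3 H
  atom 6: aromatic c, 3 neighbours → 0 H
  atom 7: C, bond orders sum to 4 (valence 4) → 0 H
  atom 8: O, bond orders sum to 2 (valence 2) → 0 H
  atom 9: C, bond orders sum to 1 (valence 4) → 3 H
  atom 10: aromatic c, 3 neighbours → 0 H
  atom 11: C, bond orders sum to 1 (valence 4) → 3 H
  atom 12: aromatic n, 2 neighbours → 0 H
  atom 13: aromatic c, 3 neighbours → 0 H
  atom 14: C, bond orders sum to 4 (valence 4) → 0 H
  atom 15: O, bond orders sum to 2 (valence 2) → 0 H
  atom 16: O, bond orders sum to 1 (valence 2) → 1 H
Totals → C:11, H:13, N:1, O:4.
In Hill order: C11H13NO4.

C11H13NO4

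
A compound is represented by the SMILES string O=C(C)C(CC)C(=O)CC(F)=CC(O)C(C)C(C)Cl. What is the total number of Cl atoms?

1

Scan the SMILES for Cl atoms (remember two-letter symbols like Cl and Br are single atoms).
Chlorine count: 1.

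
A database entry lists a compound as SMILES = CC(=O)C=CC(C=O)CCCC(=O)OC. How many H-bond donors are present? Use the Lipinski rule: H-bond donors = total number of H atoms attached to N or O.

Donors: find every N or O and count the H atoms it carries.
  atom 3 (O): bond orders sum to 2 → 0 H
  atom 8 (O): bond orders sum to 2 → 0 H
  atom 13 (O): bond orders sum to 2 → 0 H
  atom 14 (O): bond orders sum to 2 → 0 H
Lipinski HBD = 0.

0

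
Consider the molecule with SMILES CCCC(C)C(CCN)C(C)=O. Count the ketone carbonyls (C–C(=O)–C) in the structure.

1

The ketone motif appears at heavy-atom position 10 in the SMILES.
Other groups present: 1 primary amine.
Ketone count: 1.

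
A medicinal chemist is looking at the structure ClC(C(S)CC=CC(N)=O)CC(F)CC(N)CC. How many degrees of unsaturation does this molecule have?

Degree of unsaturation = (number of rings) + (number of π bonds).
Ring closures in the SMILES: 0.
π bonds: 2 double bonds (each 1 DoU) → 2 DoU from unsaturation.
Total DoU = 0 + 2 = 2.

2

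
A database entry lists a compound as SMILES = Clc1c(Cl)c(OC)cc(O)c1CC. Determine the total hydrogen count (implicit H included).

Walk through each heavy atom and fill implicit hydrogens from standard valence (C 4, N 3, O 2, S 2, halogen 1); for lowercase aromatic atoms, an aromatic c carries 1 H when it has two neighbours and 0 H with three, and aromatic n carries 0 H:
  atom 1: Cl (halogen, monovalent) → 0 H
  atom 2: aromatic c, 3 neighbours → 0 H
  atom 3: aromatic c, 3 neighbours → 0 H
  atom 4: Cl (halogen, monovalent) → 0 H
  atom 5: aromatic c, 3 neighbours → 0 H
  atom 6: O, bond orders sum to 2 (valence 2) → 0 H
  atom 7: C, bond orders sum to 1 (valence 4) → 3 H
  atom 8: aromatic c, 2 neighbours → 1 H
  atom 9: aromatic c, 3 neighbours → 0 H
  atom 10: O, bond orders sum to 1 (valence 2) → 1 H
  atom 11: aromatic c, 3 neighbours → 0 H
  atom 12: C, bond orders sum to 2 (valence 4) → 2 H
  atom 13: C, bond orders sum to 1 (valence 4) → 3 H
Total hydrogens: 10.

10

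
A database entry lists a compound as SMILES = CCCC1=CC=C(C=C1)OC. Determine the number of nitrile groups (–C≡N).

Scan the SMILES for the nitrile motif — none present.
Groups that are present: 1 ether.

0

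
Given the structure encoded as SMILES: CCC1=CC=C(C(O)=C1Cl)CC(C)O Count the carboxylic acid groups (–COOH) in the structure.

0

Scan the SMILES for the carboxylic acid motif — none present.
Groups that are present: 2 hydroxyl.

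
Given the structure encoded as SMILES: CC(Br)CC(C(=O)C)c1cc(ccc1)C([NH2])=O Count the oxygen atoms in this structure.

2

Scan the SMILES for O atoms (remember two-letter symbols like Cl and Br are single atoms).
Oxygen count: 2.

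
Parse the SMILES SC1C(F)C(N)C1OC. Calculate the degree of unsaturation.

1

Degree of unsaturation = (number of rings) + (number of π bonds).
Ring closures in the SMILES: 1.
π bonds: none → 0 DoU from unsaturation.
Total DoU = 1 + 0 = 1.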